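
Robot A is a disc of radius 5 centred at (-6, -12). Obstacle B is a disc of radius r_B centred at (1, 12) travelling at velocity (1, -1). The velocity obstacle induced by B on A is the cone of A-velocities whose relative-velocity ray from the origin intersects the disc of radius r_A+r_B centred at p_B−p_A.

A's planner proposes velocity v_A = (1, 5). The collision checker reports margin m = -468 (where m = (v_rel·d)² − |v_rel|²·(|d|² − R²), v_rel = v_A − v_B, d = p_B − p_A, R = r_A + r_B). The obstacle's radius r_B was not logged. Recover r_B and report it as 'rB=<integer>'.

m = -468
d = (7, 24);  v_rel = (0, 6),  |v_rel|² = 36
v_rel×d = (0)·(24) − (6)·(7) = -42
since m = R²·36 − (-42)²:  R² = (1764 + -468) / 36 = 36
R = √36 = 6  ⇒  r_B = 6 − 5 = 1

rB=1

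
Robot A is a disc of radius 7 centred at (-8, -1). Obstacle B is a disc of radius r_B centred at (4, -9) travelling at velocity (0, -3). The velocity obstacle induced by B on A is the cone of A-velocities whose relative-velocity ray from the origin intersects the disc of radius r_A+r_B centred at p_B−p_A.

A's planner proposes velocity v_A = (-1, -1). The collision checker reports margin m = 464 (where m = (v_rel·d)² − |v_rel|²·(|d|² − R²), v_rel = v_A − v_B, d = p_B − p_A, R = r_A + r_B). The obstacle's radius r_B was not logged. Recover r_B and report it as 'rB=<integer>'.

m = 464
d = (12, -8);  v_rel = (-1, 2),  |v_rel|² = 5
v_rel×d = (-1)·(-8) − (2)·(12) = -16
since m = R²·5 − (-16)²:  R² = (256 + 464) / 5 = 144
R = √144 = 12  ⇒  r_B = 12 − 7 = 5

rB=5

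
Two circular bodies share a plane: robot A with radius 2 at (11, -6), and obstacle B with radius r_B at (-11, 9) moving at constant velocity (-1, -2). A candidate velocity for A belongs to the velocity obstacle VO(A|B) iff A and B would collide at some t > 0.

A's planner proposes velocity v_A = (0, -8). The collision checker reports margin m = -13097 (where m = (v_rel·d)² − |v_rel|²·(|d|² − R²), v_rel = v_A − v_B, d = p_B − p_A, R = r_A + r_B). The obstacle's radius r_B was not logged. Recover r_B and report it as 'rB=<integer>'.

m = -13097
d = (-22, 15);  v_rel = (1, -6),  |v_rel|² = 37
v_rel×d = (1)·(15) − (-6)·(-22) = -117
since m = R²·37 − (-117)²:  R² = (13689 + -13097) / 37 = 16
R = √16 = 4  ⇒  r_B = 4 − 2 = 2

rB=2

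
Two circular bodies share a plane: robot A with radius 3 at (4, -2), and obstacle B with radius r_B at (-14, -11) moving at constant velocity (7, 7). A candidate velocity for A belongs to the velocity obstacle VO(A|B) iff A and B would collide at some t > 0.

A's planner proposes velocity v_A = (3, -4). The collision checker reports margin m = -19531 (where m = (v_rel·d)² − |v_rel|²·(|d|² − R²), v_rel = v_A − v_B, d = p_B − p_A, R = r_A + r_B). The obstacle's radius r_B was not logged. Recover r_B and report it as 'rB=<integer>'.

m = -19531
d = (-18, -9);  v_rel = (-4, -11),  |v_rel|² = 137
v_rel×d = (-4)·(-9) − (-11)·(-18) = -162
since m = R²·137 − (-162)²:  R² = (26244 + -19531) / 137 = 49
R = √49 = 7  ⇒  r_B = 7 − 3 = 4

rB=4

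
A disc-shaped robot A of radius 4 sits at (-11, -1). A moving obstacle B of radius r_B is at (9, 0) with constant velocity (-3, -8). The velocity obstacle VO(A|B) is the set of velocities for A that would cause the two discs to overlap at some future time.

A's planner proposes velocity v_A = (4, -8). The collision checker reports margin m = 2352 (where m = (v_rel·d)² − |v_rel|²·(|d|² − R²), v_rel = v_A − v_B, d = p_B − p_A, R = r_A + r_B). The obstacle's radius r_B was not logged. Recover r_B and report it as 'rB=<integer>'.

m = 2352
d = (20, 1);  v_rel = (7, 0),  |v_rel|² = 49
v_rel×d = (7)·(1) − (0)·(20) = 7
since m = R²·49 − 7²:  R² = (49 + 2352) / 49 = 49
R = √49 = 7  ⇒  r_B = 7 − 4 = 3

rB=3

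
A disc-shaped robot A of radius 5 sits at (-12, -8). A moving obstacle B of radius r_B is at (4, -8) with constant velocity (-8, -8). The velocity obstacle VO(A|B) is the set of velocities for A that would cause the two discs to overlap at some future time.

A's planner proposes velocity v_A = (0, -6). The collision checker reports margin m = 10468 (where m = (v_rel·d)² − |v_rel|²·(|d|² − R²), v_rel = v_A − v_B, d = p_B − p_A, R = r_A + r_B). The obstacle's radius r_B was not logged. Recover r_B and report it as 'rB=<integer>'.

m = 10468
d = (16, 0);  v_rel = (8, 2),  |v_rel|² = 68
v_rel×d = (8)·(0) − (2)·(16) = -32
since m = R²·68 − (-32)²:  R² = (1024 + 10468) / 68 = 169
R = √169 = 13  ⇒  r_B = 13 − 5 = 8

rB=8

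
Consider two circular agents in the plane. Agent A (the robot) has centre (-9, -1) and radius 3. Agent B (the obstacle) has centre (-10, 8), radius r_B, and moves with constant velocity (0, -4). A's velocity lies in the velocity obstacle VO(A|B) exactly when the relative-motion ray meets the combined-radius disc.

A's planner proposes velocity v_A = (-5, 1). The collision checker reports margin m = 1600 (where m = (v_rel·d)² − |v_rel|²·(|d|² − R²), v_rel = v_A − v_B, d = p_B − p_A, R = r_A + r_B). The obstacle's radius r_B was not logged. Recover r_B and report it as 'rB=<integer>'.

m = 1600
d = (-1, 9);  v_rel = (-5, 5),  |v_rel|² = 50
v_rel×d = (-5)·(9) − (5)·(-1) = -40
since m = R²·50 − (-40)²:  R² = (1600 + 1600) / 50 = 64
R = √64 = 8  ⇒  r_B = 8 − 3 = 5

rB=5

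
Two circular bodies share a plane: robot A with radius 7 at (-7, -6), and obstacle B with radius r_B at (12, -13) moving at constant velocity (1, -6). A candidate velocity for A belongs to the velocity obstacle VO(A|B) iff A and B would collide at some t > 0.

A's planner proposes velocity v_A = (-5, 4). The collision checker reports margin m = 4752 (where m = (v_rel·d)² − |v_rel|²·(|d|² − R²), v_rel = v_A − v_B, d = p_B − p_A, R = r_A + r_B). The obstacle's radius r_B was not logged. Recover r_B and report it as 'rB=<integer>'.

m = 4752
d = (19, -7);  v_rel = (-6, 10),  |v_rel|² = 136
v_rel×d = (-6)·(-7) − (10)·(19) = -148
since m = R²·136 − (-148)²:  R² = (21904 + 4752) / 136 = 196
R = √196 = 14  ⇒  r_B = 14 − 7 = 7

rB=7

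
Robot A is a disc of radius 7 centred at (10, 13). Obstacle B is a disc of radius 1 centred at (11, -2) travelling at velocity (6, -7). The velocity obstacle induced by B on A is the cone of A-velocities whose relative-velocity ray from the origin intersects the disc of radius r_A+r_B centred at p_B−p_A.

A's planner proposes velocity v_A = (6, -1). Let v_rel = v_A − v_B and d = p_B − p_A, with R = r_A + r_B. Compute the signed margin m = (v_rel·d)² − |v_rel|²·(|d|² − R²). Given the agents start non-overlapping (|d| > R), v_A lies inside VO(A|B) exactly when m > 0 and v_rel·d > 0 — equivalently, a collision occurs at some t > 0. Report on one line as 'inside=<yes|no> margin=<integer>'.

d = (1, -15),  |d|² = 226;  R = 7+1 = 8,  c = 226−8² = 162
v_rel = (0, 6),  |v_rel|² = 36;  v_rel·d = (0)·(1) + (6)·(-15) = -90
36·t² + 180·t + 162 = 0  ⇒  m = (-90)² − 36·162 = 2268
m = 2268 > 0,  v_rel·d = -90 < 0  ⇒  outside

inside=no margin=2268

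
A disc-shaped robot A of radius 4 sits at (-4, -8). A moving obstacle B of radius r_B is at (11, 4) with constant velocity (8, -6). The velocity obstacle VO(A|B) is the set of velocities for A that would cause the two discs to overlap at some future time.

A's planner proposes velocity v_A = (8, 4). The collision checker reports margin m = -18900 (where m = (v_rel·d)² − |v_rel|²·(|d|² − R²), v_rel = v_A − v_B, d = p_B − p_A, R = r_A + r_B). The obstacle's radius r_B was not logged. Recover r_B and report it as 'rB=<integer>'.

m = -18900
d = (15, 12);  v_rel = (0, 10),  |v_rel|² = 100
v_rel×d = (0)·(12) − (10)·(15) = -150
since m = R²·100 − (-150)²:  R² = (22500 + -18900) / 100 = 36
R = √36 = 6  ⇒  r_B = 6 − 4 = 2

rB=2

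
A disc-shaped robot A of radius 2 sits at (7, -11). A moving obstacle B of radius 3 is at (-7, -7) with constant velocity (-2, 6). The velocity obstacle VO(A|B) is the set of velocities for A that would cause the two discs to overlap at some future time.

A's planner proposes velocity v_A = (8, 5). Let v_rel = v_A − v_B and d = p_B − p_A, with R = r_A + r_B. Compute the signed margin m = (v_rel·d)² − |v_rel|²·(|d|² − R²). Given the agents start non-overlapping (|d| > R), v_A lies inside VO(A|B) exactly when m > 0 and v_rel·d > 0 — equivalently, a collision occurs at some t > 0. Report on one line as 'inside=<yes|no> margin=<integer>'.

d = (-14, 4),  |d|² = 212;  R = 2+3 = 5,  c = 212−5² = 187
v_rel = (10, -1),  |v_rel|² = 101;  v_rel·d = (10)·(-14) + (-1)·(4) = -144
101·t² + 288·t + 187 = 0  ⇒  m = (-144)² − 101·187 = 1849
m = 1849 > 0,  v_rel·d = -144 < 0  ⇒  outside

inside=no margin=1849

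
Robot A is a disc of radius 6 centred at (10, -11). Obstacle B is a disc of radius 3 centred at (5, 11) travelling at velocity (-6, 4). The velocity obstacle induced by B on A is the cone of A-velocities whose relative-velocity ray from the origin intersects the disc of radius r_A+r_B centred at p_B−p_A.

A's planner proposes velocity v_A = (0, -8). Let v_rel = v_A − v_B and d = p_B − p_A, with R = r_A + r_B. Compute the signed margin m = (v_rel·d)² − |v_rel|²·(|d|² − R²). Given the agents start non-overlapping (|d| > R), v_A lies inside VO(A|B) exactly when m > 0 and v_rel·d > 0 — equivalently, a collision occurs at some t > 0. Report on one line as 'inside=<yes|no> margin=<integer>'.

d = (-5, 22),  |d|² = 509;  R = 6+3 = 9,  c = 509−9² = 428
v_rel = (6, -12),  |v_rel|² = 180;  v_rel·d = (6)·(-5) + (-12)·(22) = -294
180·t² + 588·t + 428 = 0  ⇒  m = (-294)² − 180·428 = 9396
m = 9396 > 0,  v_rel·d = -294 < 0  ⇒  outside

inside=no margin=9396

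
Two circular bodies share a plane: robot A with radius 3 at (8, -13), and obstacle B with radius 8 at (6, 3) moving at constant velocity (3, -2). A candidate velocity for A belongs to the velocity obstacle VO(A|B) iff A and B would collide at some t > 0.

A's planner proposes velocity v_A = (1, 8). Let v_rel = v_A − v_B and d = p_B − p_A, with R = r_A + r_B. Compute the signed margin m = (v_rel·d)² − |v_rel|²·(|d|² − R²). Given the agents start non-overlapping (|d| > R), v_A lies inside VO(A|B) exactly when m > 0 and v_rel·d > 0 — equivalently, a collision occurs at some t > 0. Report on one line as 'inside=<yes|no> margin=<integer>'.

d = (-2, 16),  |d|² = 260;  R = 3+8 = 11,  c = 260−11² = 139
v_rel = (-2, 10),  |v_rel|² = 104;  v_rel·d = (-2)·(-2) + (10)·(16) = 164
104·t² − 328·t + 139 = 0  ⇒  m = 164² − 104·139 = 12440
m = 12440 > 0,  v_rel·d = 164 > 0  ⇒  inside

inside=yes margin=12440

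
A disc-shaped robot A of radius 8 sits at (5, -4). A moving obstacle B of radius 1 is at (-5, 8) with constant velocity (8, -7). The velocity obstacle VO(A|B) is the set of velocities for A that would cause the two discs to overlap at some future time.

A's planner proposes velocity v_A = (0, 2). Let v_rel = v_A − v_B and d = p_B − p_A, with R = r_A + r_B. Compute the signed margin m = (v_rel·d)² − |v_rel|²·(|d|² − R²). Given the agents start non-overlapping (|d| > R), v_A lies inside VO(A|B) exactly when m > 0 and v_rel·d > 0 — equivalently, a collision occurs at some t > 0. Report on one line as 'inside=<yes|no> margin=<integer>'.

d = (-10, 12),  |d|² = 244;  R = 8+1 = 9,  c = 244−9² = 163
v_rel = (-8, 9),  |v_rel|² = 145;  v_rel·d = (-8)·(-10) + (9)·(12) = 188
145·t² − 376·t + 163 = 0  ⇒  m = 188² − 145·163 = 11709
m = 11709 > 0,  v_rel·d = 188 > 0  ⇒  inside

inside=yes margin=11709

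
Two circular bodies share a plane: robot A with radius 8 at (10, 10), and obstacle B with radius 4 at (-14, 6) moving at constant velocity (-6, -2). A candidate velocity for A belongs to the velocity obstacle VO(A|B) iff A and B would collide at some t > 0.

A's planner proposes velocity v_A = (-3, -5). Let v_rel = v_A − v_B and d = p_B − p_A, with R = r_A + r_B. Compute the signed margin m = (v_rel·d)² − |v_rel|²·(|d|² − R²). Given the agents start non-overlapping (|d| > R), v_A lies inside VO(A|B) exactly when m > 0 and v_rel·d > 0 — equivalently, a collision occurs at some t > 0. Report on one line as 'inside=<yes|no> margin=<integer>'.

d = (-24, -4),  |d|² = 592;  R = 8+4 = 12,  c = 592−12² = 448
v_rel = (3, -3),  |v_rel|² = 18;  v_rel·d = (3)·(-24) + (-3)·(-4) = -60
18·t² + 120·t + 448 = 0  ⇒  m = (-60)² − 18·448 = -4464
m = -4464 < 0,  v_rel·d = -60 < 0  ⇒  outside

inside=no margin=-4464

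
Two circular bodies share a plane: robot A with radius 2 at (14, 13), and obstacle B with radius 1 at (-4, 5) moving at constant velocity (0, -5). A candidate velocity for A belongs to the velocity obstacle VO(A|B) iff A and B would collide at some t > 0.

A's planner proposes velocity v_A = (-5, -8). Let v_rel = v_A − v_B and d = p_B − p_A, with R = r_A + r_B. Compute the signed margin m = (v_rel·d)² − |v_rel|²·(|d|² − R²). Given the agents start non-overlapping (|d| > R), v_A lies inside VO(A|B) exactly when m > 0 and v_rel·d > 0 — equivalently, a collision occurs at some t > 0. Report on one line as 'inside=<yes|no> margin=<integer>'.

d = (-18, -8),  |d|² = 388;  R = 2+1 = 3,  c = 388−3² = 379
v_rel = (-5, -3),  |v_rel|² = 34;  v_rel·d = (-5)·(-18) + (-3)·(-8) = 114
34·t² − 228·t + 379 = 0  ⇒  m = 114² − 34·379 = 110
m = 110 > 0,  v_rel·d = 114 > 0  ⇒  inside

inside=yes margin=110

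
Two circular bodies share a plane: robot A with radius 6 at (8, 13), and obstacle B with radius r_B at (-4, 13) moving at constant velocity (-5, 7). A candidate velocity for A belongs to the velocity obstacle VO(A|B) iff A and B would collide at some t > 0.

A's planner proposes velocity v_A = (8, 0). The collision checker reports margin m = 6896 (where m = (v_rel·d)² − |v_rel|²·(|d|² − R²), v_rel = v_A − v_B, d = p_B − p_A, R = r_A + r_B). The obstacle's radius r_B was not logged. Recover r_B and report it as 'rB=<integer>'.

m = 6896
d = (-12, 0);  v_rel = (13, -7),  |v_rel|² = 218
v_rel×d = (13)·(0) − (-7)·(-12) = -84
since m = R²·218 − (-84)²:  R² = (7056 + 6896) / 218 = 64
R = √64 = 8  ⇒  r_B = 8 − 6 = 2

rB=2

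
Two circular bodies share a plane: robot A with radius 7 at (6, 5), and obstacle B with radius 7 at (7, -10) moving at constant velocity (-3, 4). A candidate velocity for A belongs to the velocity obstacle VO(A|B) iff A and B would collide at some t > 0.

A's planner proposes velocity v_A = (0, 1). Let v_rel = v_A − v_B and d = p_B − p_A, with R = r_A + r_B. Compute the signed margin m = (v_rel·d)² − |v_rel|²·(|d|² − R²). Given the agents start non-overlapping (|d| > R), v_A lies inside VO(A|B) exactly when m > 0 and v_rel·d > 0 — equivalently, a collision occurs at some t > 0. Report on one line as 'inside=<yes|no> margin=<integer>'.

d = (1, -15),  |d|² = 226;  R = 7+7 = 14,  c = 226−14² = 30
v_rel = (3, -3),  |v_rel|² = 18;  v_rel·d = (3)·(1) + (-3)·(-15) = 48
18·t² − 96·t + 30 = 0  ⇒  m = 48² − 18·30 = 1764
m = 1764 > 0,  v_rel·d = 48 > 0  ⇒  inside

inside=yes margin=1764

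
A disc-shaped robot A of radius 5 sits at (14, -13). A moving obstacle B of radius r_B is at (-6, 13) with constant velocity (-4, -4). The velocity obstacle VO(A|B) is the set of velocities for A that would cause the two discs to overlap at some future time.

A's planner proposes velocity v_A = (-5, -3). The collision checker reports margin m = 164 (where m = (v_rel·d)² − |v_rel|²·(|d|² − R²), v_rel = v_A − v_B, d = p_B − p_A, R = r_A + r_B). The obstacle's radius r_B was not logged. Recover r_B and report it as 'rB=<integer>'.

m = 164
d = (-20, 26);  v_rel = (-1, 1),  |v_rel|² = 2
v_rel×d = (-1)·(26) − (1)·(-20) = -6
since m = R²·2 − (-6)²:  R² = (36 + 164) / 2 = 100
R = √100 = 10  ⇒  r_B = 10 − 5 = 5

rB=5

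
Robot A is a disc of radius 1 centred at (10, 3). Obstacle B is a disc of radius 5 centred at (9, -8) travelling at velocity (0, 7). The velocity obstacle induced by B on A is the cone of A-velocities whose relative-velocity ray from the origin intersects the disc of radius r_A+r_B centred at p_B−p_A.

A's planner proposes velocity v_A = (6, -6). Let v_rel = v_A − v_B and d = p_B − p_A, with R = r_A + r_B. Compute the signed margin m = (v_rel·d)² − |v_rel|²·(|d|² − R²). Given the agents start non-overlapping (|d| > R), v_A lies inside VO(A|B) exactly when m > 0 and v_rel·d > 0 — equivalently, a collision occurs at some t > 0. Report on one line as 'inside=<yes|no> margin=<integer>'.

d = (-1, -11),  |d|² = 122;  R = 1+5 = 6,  c = 122−6² = 86
v_rel = (6, -13),  |v_rel|² = 205;  v_rel·d = (6)·(-1) + (-13)·(-11) = 137
205·t² − 274·t + 86 = 0  ⇒  m = 137² − 205·86 = 1139
m = 1139 > 0,  v_rel·d = 137 > 0  ⇒  inside

inside=yes margin=1139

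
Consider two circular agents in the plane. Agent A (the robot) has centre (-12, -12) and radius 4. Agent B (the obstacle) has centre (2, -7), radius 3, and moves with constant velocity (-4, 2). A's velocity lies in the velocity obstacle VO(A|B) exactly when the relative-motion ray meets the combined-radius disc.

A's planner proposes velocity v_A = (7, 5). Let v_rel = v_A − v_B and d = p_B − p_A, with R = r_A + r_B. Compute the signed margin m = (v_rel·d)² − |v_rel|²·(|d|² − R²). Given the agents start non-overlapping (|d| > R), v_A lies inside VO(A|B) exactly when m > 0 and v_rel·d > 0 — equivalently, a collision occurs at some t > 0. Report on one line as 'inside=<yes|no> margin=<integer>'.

d = (14, 5),  |d|² = 221;  R = 4+3 = 7,  c = 221−7² = 172
v_rel = (11, 3),  |v_rel|² = 130;  v_rel·d = (11)·(14) + (3)·(5) = 169
130·t² − 338·t + 172 = 0  ⇒  m = 169² − 130·172 = 6201
m = 6201 > 0,  v_rel·d = 169 > 0  ⇒  inside

inside=yes margin=6201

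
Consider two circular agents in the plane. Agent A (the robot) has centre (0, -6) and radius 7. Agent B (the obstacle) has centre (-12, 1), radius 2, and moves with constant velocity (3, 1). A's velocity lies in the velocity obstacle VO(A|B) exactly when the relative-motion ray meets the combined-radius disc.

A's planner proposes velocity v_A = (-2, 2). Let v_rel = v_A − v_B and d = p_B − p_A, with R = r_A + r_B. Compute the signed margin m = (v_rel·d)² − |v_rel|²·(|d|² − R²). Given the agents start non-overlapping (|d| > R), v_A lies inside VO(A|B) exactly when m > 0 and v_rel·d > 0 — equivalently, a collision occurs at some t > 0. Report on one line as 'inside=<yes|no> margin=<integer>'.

d = (-12, 7),  |d|² = 193;  R = 7+2 = 9,  c = 193−9² = 112
v_rel = (-5, 1),  |v_rel|² = 26;  v_rel·d = (-5)·(-12) + (1)·(7) = 67
26·t² − 134·t + 112 = 0  ⇒  m = 67² − 26·112 = 1577
m = 1577 > 0,  v_rel·d = 67 > 0  ⇒  inside

inside=yes margin=1577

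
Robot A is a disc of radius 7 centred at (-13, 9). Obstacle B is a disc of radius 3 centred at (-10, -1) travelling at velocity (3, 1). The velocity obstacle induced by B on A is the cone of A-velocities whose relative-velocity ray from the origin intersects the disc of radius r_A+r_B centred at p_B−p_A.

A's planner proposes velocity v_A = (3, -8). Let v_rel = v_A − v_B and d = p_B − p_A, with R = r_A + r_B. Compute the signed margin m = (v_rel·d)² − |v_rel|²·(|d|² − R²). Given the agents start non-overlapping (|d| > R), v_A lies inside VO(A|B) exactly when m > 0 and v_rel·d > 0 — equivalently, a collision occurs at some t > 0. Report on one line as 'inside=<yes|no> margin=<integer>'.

d = (3, -10),  |d|² = 109;  R = 7+3 = 10,  c = 109−10² = 9
v_rel = (0, -9),  |v_rel|² = 81;  v_rel·d = (0)·(3) + (-9)·(-10) = 90
81·t² − 180·t + 9 = 0  ⇒  m = 90² − 81·9 = 7371
m = 7371 > 0,  v_rel·d = 90 > 0  ⇒  inside

inside=yes margin=7371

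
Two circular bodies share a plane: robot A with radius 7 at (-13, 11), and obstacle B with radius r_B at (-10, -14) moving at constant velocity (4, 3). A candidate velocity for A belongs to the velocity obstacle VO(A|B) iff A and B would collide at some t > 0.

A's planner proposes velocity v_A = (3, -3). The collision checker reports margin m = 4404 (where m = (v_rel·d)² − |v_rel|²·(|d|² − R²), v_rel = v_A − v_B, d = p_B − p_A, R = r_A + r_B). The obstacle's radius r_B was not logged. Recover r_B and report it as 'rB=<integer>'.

m = 4404
d = (3, -25);  v_rel = (-1, -6),  |v_rel|² = 37
v_rel×d = (-1)·(-25) − (-6)·(3) = 43
since m = R²·37 − 43²:  R² = (1849 + 4404) / 37 = 169
R = √169 = 13  ⇒  r_B = 13 − 7 = 6

rB=6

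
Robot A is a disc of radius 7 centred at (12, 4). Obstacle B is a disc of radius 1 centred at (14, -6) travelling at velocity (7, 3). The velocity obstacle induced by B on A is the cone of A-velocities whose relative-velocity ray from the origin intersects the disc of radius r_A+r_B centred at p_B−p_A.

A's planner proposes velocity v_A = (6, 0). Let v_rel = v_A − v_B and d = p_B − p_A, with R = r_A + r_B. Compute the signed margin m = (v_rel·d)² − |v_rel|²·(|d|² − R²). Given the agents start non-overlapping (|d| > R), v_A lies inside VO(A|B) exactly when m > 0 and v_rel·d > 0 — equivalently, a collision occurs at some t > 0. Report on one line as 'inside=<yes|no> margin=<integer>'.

d = (2, -10),  |d|² = 104;  R = 7+1 = 8,  c = 104−8² = 40
v_rel = (-1, -3),  |v_rel|² = 10;  v_rel·d = (-1)·(2) + (-3)·(-10) = 28
10·t² − 56·t + 40 = 0  ⇒  m = 28² − 10·40 = 384
m = 384 > 0,  v_rel·d = 28 > 0  ⇒  inside

inside=yes margin=384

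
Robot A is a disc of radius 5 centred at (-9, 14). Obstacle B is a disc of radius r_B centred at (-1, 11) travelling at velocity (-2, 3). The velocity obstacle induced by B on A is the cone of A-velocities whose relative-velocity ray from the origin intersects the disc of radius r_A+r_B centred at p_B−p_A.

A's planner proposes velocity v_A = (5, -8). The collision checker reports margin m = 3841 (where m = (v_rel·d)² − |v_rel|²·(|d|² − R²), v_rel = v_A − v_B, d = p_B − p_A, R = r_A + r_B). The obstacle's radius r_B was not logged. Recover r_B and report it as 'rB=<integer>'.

m = 3841
d = (8, -3);  v_rel = (7, -11),  |v_rel|² = 170
v_rel×d = (7)·(-3) − (-11)·(8) = 67
since m = R²·170 − 67²:  R² = (4489 + 3841) / 170 = 49
R = √49 = 7  ⇒  r_B = 7 − 5 = 2

rB=2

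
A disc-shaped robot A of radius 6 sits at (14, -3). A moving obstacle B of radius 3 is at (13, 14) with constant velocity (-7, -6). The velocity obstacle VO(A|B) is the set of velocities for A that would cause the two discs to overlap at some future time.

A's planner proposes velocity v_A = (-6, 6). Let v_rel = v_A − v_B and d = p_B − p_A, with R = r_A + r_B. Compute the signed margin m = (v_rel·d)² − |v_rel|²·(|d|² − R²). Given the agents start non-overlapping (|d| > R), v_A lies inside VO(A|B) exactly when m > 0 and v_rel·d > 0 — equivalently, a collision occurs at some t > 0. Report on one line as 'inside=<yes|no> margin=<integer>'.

d = (-1, 17),  |d|² = 290;  R = 6+3 = 9,  c = 290−9² = 209
v_rel = (1, 12),  |v_rel|² = 145;  v_rel·d = (1)·(-1) + (12)·(17) = 203
145·t² − 406·t + 209 = 0  ⇒  m = 203² − 145·209 = 10904
m = 10904 > 0,  v_rel·d = 203 > 0  ⇒  inside

inside=yes margin=10904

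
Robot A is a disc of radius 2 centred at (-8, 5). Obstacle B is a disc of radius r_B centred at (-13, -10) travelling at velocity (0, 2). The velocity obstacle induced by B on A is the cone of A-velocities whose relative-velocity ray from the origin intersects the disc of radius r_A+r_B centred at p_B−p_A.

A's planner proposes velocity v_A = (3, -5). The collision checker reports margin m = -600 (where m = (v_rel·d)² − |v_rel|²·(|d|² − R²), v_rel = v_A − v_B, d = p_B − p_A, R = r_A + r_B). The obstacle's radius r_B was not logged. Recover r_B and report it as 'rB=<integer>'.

m = -600
d = (-5, -15);  v_rel = (3, -7),  |v_rel|² = 58
v_rel×d = (3)·(-15) − (-7)·(-5) = -80
since m = R²·58 − (-80)²:  R² = (6400 + -600) / 58 = 100
R = √100 = 10  ⇒  r_B = 10 − 2 = 8

rB=8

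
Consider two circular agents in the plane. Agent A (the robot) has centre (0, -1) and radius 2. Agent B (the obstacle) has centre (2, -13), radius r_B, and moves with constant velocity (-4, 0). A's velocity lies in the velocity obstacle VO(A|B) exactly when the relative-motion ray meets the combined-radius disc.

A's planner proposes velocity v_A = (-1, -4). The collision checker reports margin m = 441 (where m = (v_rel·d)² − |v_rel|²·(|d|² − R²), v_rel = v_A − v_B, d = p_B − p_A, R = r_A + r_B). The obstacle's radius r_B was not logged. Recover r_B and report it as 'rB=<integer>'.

m = 441
d = (2, -12);  v_rel = (3, -4),  |v_rel|² = 25
v_rel×d = (3)·(-12) − (-4)·(2) = -28
since m = R²·25 − (-28)²:  R² = (784 + 441) / 25 = 49
R = √49 = 7  ⇒  r_B = 7 − 2 = 5

rB=5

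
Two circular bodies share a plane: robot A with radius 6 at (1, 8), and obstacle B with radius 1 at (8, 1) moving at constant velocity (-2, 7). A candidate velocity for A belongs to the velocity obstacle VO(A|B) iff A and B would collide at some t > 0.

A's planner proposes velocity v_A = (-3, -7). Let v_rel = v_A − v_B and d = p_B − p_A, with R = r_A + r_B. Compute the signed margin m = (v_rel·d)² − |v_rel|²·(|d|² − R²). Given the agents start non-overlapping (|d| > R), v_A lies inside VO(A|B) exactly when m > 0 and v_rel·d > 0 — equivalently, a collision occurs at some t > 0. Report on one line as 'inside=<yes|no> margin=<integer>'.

d = (7, -7),  |d|² = 98;  R = 6+1 = 7,  c = 98−7² = 49
v_rel = (-1, -14),  |v_rel|² = 197;  v_rel·d = (-1)·(7) + (-14)·(-7) = 91
197·t² − 182·t + 49 = 0  ⇒  m = 91² − 197·49 = -1372
m = -1372 < 0,  v_rel·d = 91 > 0  ⇒  outside

inside=no margin=-1372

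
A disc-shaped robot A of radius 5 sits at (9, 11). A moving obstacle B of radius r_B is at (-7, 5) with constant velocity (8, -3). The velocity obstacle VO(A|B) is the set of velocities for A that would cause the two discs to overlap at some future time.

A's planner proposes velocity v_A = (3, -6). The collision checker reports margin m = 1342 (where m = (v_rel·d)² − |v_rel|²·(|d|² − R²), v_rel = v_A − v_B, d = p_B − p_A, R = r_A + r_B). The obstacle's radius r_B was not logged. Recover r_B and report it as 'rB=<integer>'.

m = 1342
d = (-16, -6);  v_rel = (-5, -3),  |v_rel|² = 34
v_rel×d = (-5)·(-6) − (-3)·(-16) = -18
since m = R²·34 − (-18)²:  R² = (324 + 1342) / 34 = 49
R = √49 = 7  ⇒  r_B = 7 − 5 = 2

rB=2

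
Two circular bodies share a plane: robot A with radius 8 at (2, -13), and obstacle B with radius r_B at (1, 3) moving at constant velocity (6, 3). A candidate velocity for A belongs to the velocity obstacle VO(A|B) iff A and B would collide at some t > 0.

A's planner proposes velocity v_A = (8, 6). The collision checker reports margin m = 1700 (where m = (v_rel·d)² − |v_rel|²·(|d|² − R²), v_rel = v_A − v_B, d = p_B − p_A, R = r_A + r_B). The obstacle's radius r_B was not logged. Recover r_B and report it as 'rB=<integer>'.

m = 1700
d = (-1, 16);  v_rel = (2, 3),  |v_rel|² = 13
v_rel×d = (2)·(16) − (3)·(-1) = 35
since m = R²·13 − 35²:  R² = (1225 + 1700) / 13 = 225
R = √225 = 15  ⇒  r_B = 15 − 8 = 7

rB=7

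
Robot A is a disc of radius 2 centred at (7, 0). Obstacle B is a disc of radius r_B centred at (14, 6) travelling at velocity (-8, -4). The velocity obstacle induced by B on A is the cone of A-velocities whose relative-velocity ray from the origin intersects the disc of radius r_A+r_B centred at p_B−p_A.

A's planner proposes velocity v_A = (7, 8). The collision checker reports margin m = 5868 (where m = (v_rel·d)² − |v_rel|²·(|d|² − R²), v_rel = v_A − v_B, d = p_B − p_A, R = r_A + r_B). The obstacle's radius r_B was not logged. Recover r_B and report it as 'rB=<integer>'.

m = 5868
d = (7, 6);  v_rel = (15, 12),  |v_rel|² = 369
v_rel×d = (15)·(6) − (12)·(7) = 6
since m = R²·369 − 6²:  R² = (36 + 5868) / 369 = 16
R = √16 = 4  ⇒  r_B = 4 − 2 = 2

rB=2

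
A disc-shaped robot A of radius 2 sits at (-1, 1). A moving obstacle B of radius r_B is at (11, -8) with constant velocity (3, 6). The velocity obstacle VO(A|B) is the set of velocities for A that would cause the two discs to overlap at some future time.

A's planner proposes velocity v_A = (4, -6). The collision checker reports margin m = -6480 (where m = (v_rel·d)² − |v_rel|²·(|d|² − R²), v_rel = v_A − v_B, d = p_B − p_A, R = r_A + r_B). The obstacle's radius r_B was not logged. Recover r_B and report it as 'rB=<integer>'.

m = -6480
d = (12, -9);  v_rel = (1, -12),  |v_rel|² = 145
v_rel×d = (1)·(-9) − (-12)·(12) = 135
since m = R²·145 − 135²:  R² = (18225 + -6480) / 145 = 81
R = √81 = 9  ⇒  r_B = 9 − 2 = 7

rB=7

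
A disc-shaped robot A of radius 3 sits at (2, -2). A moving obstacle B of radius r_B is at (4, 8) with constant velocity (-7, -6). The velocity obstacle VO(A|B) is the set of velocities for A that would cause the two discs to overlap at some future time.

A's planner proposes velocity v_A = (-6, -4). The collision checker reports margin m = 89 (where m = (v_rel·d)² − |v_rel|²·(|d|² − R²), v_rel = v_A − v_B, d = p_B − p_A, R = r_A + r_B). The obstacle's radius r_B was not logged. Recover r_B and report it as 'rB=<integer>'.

m = 89
d = (2, 10);  v_rel = (1, 2),  |v_rel|² = 5
v_rel×d = (1)·(10) − (2)·(2) = 6
since m = R²·5 − 6²:  R² = (36 + 89) / 5 = 25
R = √25 = 5  ⇒  r_B = 5 − 3 = 2

rB=2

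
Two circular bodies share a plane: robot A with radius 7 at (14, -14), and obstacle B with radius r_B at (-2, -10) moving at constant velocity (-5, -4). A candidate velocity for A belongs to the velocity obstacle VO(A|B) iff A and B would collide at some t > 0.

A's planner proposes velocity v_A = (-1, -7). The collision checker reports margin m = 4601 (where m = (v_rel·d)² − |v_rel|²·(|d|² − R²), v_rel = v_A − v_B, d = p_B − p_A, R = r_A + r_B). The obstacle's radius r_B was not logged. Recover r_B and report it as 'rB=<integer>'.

m = 4601
d = (-16, 4);  v_rel = (4, -3),  |v_rel|² = 25
v_rel×d = (4)·(4) − (-3)·(-16) = -32
since m = R²·25 − (-32)²:  R² = (1024 + 4601) / 25 = 225
R = √225 = 15  ⇒  r_B = 15 − 7 = 8

rB=8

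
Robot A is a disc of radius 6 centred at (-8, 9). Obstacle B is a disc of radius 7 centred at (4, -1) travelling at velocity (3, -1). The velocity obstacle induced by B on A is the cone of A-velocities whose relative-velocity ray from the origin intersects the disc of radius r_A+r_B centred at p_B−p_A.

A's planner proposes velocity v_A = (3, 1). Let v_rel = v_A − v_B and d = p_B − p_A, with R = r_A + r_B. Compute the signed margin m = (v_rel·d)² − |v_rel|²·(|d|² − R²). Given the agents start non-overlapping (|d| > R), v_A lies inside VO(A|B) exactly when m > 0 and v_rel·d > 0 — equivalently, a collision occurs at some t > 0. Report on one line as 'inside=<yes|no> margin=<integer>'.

d = (12, -10),  |d|² = 244;  R = 6+7 = 13,  c = 244−13² = 75
v_rel = (0, 2),  |v_rel|² = 4;  v_rel·d = (0)·(12) + (2)·(-10) = -20
4·t² + 40·t + 75 = 0  ⇒  m = (-20)² − 4·75 = 100
m = 100 > 0,  v_rel·d = -20 < 0  ⇒  outside

inside=no margin=100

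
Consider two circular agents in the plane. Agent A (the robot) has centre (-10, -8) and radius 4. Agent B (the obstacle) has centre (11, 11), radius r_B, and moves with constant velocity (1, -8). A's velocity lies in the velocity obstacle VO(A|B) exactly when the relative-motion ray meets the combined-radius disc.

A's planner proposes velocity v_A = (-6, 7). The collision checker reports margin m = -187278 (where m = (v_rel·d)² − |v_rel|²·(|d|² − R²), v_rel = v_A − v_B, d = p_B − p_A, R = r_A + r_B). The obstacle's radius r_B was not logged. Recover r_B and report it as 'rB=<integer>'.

m = -187278
d = (21, 19);  v_rel = (-7, 15),  |v_rel|² = 274
v_rel×d = (-7)·(19) − (15)·(21) = -448
since m = R²·274 − (-448)²:  R² = (200704 + -187278) / 274 = 49
R = √49 = 7  ⇒  r_B = 7 − 4 = 3

rB=3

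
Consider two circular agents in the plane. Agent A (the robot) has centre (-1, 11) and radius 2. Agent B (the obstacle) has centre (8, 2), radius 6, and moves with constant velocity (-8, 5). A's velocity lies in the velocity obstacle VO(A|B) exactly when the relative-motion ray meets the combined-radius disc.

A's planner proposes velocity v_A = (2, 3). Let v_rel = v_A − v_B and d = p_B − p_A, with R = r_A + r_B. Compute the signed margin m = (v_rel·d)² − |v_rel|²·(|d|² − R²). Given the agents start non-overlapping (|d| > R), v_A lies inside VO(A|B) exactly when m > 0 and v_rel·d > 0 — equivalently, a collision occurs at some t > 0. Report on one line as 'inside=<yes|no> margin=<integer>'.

d = (9, -9),  |d|² = 162;  R = 2+6 = 8,  c = 162−8² = 98
v_rel = (10, -2),  |v_rel|² = 104;  v_rel·d = (10)·(9) + (-2)·(-9) = 108
104·t² − 216·t + 98 = 0  ⇒  m = 108² − 104·98 = 1472
m = 1472 > 0,  v_rel·d = 108 > 0  ⇒  inside

inside=yes margin=1472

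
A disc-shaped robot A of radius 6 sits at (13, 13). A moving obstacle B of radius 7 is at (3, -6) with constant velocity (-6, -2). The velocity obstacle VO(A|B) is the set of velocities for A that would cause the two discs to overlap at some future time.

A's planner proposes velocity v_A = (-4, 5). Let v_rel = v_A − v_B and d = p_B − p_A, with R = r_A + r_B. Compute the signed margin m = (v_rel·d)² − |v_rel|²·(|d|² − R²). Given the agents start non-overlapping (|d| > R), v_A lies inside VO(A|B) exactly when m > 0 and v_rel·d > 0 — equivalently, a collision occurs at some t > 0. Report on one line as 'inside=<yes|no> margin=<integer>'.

d = (-10, -19),  |d|² = 461;  R = 6+7 = 13,  c = 461−13² = 292
v_rel = (2, 7),  |v_rel|² = 53;  v_rel·d = (2)·(-10) + (7)·(-19) = -153
53·t² + 306·t + 292 = 0  ⇒  m = (-153)² − 53·292 = 7933
m = 7933 > 0,  v_rel·d = -153 < 0  ⇒  outside

inside=no margin=7933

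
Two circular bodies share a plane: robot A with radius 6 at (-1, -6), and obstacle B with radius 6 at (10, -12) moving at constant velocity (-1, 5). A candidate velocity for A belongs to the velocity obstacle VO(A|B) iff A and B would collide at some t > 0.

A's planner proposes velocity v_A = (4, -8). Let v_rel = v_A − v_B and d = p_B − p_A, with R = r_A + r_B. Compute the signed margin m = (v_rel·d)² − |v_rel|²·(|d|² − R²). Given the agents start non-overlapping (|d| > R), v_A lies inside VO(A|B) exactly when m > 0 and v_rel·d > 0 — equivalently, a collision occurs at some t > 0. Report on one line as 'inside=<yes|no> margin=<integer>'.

d = (11, -6),  |d|² = 157;  R = 6+6 = 12,  c = 157−12² = 13
v_rel = (5, -13),  |v_rel|² = 194;  v_rel·d = (5)·(11) + (-13)·(-6) = 133
194·t² − 266·t + 13 = 0  ⇒  m = 133² − 194·13 = 15167
m = 15167 > 0,  v_rel·d = 133 > 0  ⇒  inside

inside=yes margin=15167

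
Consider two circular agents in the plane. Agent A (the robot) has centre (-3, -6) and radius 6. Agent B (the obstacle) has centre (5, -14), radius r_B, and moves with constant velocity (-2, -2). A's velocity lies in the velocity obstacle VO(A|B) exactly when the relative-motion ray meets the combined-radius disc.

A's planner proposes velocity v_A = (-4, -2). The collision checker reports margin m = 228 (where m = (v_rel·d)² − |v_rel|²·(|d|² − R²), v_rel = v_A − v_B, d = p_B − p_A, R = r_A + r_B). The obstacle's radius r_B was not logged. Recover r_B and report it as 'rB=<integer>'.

m = 228
d = (8, -8);  v_rel = (-2, 0),  |v_rel|² = 4
v_rel×d = (-2)·(-8) − (0)·(8) = 16
since m = R²·4 − 16²:  R² = (256 + 228) / 4 = 121
R = √121 = 11  ⇒  r_B = 11 − 6 = 5

rB=5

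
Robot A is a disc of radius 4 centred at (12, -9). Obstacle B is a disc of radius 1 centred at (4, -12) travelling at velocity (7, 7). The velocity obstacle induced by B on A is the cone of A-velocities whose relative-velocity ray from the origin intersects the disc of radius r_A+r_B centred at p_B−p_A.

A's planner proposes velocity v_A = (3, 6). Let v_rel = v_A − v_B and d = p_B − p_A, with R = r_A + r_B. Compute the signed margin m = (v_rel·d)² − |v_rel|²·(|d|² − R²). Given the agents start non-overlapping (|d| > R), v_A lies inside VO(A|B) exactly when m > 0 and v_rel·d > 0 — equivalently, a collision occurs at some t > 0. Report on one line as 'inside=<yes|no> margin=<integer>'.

d = (-8, -3),  |d|² = 73;  R = 4+1 = 5,  c = 73−5² = 48
v_rel = (-4, -1),  |v_rel|² = 17;  v_rel·d = (-4)·(-8) + (-1)·(-3) = 35
17·t² − 70·t + 48 = 0  ⇒  m = 35² − 17·48 = 409
m = 409 > 0,  v_rel·d = 35 > 0  ⇒  inside

inside=yes margin=409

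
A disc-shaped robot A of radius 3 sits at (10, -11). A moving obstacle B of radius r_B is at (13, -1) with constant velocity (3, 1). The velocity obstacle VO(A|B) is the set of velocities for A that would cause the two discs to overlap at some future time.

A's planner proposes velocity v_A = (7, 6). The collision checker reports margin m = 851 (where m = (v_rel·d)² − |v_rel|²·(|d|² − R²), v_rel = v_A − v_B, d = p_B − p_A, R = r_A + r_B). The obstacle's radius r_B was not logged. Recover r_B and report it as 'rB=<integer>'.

m = 851
d = (3, 10);  v_rel = (4, 5),  |v_rel|² = 41
v_rel×d = (4)·(10) − (5)·(3) = 25
since m = R²·41 − 25²:  R² = (625 + 851) / 41 = 36
R = √36 = 6  ⇒  r_B = 6 − 3 = 3

rB=3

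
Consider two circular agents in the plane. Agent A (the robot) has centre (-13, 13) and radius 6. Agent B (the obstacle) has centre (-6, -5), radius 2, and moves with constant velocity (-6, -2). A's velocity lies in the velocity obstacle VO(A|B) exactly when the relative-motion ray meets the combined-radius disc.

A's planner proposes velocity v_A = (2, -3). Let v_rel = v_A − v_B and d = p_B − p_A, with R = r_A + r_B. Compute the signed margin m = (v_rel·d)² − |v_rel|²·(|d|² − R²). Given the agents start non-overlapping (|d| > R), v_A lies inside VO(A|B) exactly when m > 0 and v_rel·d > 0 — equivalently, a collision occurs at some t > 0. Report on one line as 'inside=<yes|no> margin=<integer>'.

d = (7, -18),  |d|² = 373;  R = 6+2 = 8,  c = 373−8² = 309
v_rel = (8, -1),  |v_rel|² = 65;  v_rel·d = (8)·(7) + (-1)·(-18) = 74
65·t² − 148·t + 309 = 0  ⇒  m = 74² − 65·309 = -14609
m = -14609 < 0,  v_rel·d = 74 > 0  ⇒  outside

inside=no margin=-14609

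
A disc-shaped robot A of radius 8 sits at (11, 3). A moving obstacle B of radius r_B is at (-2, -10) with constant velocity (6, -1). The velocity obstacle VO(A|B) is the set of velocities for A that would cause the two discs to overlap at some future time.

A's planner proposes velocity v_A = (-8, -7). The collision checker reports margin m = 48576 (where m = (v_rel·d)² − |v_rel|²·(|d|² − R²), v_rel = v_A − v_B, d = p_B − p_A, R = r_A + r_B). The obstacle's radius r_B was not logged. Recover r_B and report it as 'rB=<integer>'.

m = 48576
d = (-13, -13);  v_rel = (-14, -6),  |v_rel|² = 232
v_rel×d = (-14)·(-13) − (-6)·(-13) = 104
since m = R²·232 − 104²:  R² = (10816 + 48576) / 232 = 256
R = √256 = 16  ⇒  r_B = 16 − 8 = 8

rB=8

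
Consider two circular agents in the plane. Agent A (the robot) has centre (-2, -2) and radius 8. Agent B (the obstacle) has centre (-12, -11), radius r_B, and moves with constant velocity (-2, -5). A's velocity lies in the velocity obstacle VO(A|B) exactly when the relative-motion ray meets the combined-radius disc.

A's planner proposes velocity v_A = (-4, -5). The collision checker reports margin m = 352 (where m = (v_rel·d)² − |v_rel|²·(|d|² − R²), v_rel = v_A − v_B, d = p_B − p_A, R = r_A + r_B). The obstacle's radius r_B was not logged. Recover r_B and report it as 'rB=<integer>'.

m = 352
d = (-10, -9);  v_rel = (-2, 0),  |v_rel|² = 4
v_rel×d = (-2)·(-9) − (0)·(-10) = 18
since m = R²·4 − 18²:  R² = (324 + 352) / 4 = 169
R = √169 = 13  ⇒  r_B = 13 − 8 = 5

rB=5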